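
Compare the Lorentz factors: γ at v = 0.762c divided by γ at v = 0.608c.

γ₁ = 1/√(1 - 0.762²) = 1.5442
γ₂ = 1/√(1 - 0.608²) = 1.2595
γ₁/γ₂ = 1.5442/1.2595 = 1.226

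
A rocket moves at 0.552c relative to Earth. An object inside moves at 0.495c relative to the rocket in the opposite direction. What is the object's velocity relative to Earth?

Object's velocity in rocket frame is u' = -0.495c
u = (u' + v)/(1 + u'v/c²) = (v - 0.495)/(1 - 0.495·v/c²)
Numerator: 0.552 - 0.495 = 0.057
Denominator: 1 - 0.27324 = 0.72676
u = 0.057/0.72676 = 0.07843c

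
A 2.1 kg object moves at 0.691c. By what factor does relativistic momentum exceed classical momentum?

p_rel = γmv, p_class = mv
Ratio = γ = 1/√(1 - 0.691²) = 1.383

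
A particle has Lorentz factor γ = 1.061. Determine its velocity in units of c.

From γ = 1/√(1 - v²/c²):
1/γ² = 1/1.061² = 0.8883
v²/c² = 1 - 0.8883 = 0.1117
v/c = √(0.1117) = 0.3342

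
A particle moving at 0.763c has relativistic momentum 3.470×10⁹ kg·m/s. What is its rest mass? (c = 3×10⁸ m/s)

γ = 1/√(1 - 0.763²) = 1.547
v = 0.763 × 3×10⁸ = 2.289×10⁸ m/s
m = p/(γv) = 3.470×10⁹/(1.547 × 2.289×10⁸) = 9.799 kg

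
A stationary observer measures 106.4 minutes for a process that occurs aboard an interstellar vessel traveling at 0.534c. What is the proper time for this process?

Dilated time Δt = 106.4 minutes
γ = 1/√(1 - 0.534²) = 1.1828
Δt₀ = Δt/γ = 106.4/1.1828 = 89.96 minutes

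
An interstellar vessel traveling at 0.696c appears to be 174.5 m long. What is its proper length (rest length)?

Contracted length L = 174.5 m
γ = 1/√(1 - 0.696²) = 1.3927
L₀ = γL = 1.3927 × 174.5 = 243.0 m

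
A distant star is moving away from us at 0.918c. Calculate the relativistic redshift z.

β = 0.918
(1+β)/(1-β) = 1.918/0.082 = 23.39
√(23.39) = 4.836
z = 4.836 - 1 = 3.836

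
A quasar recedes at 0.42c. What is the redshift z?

β = 0.42
(1+β)/(1-β) = 1.42/0.58 = 2.4483
√(2.4483) = 1.5647
z = 1.5647 - 1 = 0.5647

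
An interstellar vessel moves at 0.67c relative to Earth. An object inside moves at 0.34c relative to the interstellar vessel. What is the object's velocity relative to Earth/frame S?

u = (u' + v)/(1 + u'v/c²)
Numerator: 0.34 + 0.67 = 1.01
Denominator: 1 + 0.2278 = 1.2278
u = 1.01/1.2278 = 0.8226c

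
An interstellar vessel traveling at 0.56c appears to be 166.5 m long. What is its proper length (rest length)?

Contracted length L = 166.5 m
γ = 1/√(1 - 0.56²) = 1.207
L₀ = γL = 1.207 × 166.5 = 201.0 m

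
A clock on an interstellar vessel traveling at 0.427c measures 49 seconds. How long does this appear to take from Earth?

Proper time Δt₀ = 49 seconds
γ = 1/√(1 - 0.427²) = 1.106
Δt = γΔt₀ = 1.106 × 49 = 54.19 seconds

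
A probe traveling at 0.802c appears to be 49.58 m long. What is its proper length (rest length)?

Contracted length L = 49.58 m
γ = 1/√(1 - 0.802²) = 1.674
L₀ = γL = 1.674 × 49.58 = 83.00 m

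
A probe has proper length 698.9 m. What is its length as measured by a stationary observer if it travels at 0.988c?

Proper length L₀ = 698.9 m
γ = 1/√(1 - 0.988²) = 6.4744
L = L₀/γ = 698.9/6.4744 = 107.9 m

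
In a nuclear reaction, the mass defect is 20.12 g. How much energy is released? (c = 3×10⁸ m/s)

Convert mass defect: Δm = 20.12 g = 0.02012 kg
E = Δm·c² = 0.02012 × (3×10⁸)²
= 0.02012 × 9×10¹⁶ = 1.811×10¹⁵ J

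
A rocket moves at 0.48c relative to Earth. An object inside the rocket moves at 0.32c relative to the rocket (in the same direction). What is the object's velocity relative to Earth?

u = (u' + v)/(1 + u'v/c²)
Numerator: 0.32 + 0.48 = 0.8
Denominator: 1 + 0.1536 = 1.1536
u = 0.8/1.1536 = 0.6935c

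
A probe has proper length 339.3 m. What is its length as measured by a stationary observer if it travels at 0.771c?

Proper length L₀ = 339.3 m
γ = 1/√(1 - 0.771²) = 1.570
L = L₀/γ = 339.3/1.570 = 216.1 m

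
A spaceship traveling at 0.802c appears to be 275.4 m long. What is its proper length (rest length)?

Contracted length L = 275.4 m
γ = 1/√(1 - 0.802²) = 1.67413
L₀ = γL = 1.67413 × 275.4 = 461.1 m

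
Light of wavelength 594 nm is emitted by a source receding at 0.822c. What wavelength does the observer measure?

β = 0.822
Wavelength Doppler factor = √(1.822/0.178) = √(10.236) = 3.199
λ_obs = 594 × 3.199 = 1900 nm (redshift)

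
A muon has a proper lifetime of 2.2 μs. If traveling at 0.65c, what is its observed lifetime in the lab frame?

Proper lifetime τ₀ = 2.2 μs
γ = 1/√(1 - 0.65²) = 1.316
τ = γτ₀ = 1.316 × 2.2 μs = 2.895 μs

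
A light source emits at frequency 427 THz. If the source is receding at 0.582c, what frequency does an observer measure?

β = v/c = 0.582
(1-β)/(1+β) = 0.418/1.582 = 0.2642
Doppler factor = √(0.2642) = 0.5140
f_obs = 427 × 0.5140 = 219.5 THz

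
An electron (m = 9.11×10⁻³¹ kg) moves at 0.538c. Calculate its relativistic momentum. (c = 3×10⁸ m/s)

γ = 1/√(1 - 0.538²) = 1.186
v = 0.538 × 3×10⁸ = 1.614×10⁸ m/s
p = γmv = 1.186 × 9.11×10⁻³¹ × 1.614×10⁸ = 1.744×10⁻²² kg·m/s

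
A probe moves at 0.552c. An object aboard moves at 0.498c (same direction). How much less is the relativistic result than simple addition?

Classical: u' + v = 0.498 + 0.552 = 1.05c
Relativistic: u = (0.498 + 0.552)/(1 + 0.274896) = 1.05/1.274896 = 0.8236c
Difference: 1.05 - 0.8236 = 0.2264c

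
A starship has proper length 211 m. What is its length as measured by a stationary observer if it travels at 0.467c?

Proper length L₀ = 211 m
γ = 1/√(1 - 0.467²) = 1.131
L = L₀/γ = 211/1.131 = 186.6 m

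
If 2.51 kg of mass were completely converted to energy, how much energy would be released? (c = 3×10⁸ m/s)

Using E = mc²:
c² = (3×10⁸)² = 9×10¹⁶ m²/s²
E = 2.51 × 9×10¹⁶ = 2.259×10¹⁷ J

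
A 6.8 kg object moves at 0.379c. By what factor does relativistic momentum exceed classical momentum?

p_rel = γmv, p_class = mv
Ratio = γ = 1/√(1 - 0.379²) = 1.081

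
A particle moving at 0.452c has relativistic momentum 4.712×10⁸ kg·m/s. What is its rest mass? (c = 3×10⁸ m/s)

γ = 1/√(1 - 0.452²) = 1.121
v = 0.452 × 3×10⁸ = 1.356×10⁸ m/s
m = p/(γv) = 4.712×10⁸/(1.121 × 1.356×10⁸) = 3.100 kg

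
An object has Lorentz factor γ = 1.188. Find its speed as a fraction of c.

From γ = 1/√(1 - v²/c²):
1/γ² = 1/1.188² = 0.7085
v²/c² = 1 - 0.7085 = 0.2915
v/c = √(0.2915) = 0.5399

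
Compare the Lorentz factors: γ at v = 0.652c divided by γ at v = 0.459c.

γ₁ = 1/√(1 - 0.652²) = 1.3189
γ₂ = 1/√(1 - 0.459²) = 1.1256
γ₁/γ₂ = 1.3189/1.1256 = 1.172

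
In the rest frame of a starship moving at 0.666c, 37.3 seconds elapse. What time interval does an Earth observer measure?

Proper time Δt₀ = 37.3 seconds
γ = 1/√(1 - 0.666²) = 1.3406
Δt = γΔt₀ = 1.3406 × 37.3 = 50.00 seconds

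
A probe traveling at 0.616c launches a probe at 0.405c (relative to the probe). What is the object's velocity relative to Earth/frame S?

u = (u' + v)/(1 + u'v/c²)
Numerator: 0.405 + 0.616 = 1.021
Denominator: 1 + 0.24948 = 1.24948
u = 1.021/1.24948 = 0.8171c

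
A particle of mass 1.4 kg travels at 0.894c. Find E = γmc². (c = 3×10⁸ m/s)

γ = 1/√(1 - 0.894²) = 2.232
mc² = 1.4 × (3×10⁸)² = 1.260×10¹⁷ J
E = γmc² = 2.232 × 1.260×10¹⁷ = 2.812×10¹⁷ J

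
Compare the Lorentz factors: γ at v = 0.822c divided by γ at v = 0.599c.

γ₁ = 1/√(1 - 0.822²) = 1.756
γ₂ = 1/√(1 - 0.599²) = 1.249
γ₁/γ₂ = 1.756/1.249 = 1.406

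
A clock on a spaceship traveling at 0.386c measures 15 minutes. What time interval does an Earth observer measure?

Proper time Δt₀ = 15 minutes
γ = 1/√(1 - 0.386²) = 1.084
Δt = γΔt₀ = 1.084 × 15 = 16.26 minutes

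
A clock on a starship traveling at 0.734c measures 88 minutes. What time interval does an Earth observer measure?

Proper time Δt₀ = 88 minutes
γ = 1/√(1 - 0.734²) = 1.4724
Δt = γΔt₀ = 1.4724 × 88 = 129.6 minutes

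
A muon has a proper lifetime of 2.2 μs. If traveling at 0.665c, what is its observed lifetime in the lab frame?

Proper lifetime τ₀ = 2.2 μs
γ = 1/√(1 - 0.665²) = 1.339
τ = γτ₀ = 1.339 × 2.2 μs = 2.946 μs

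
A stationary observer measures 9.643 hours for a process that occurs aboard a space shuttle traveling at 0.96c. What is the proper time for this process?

Dilated time Δt = 9.643 hours
γ = 1/√(1 - 0.96²) = 3.571
Δt₀ = Δt/γ = 9.643/3.571 = 2.700 hours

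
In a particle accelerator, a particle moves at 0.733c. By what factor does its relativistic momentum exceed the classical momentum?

p_rel = γmv, p_class = mv
Ratio = γ = 1/√(1 - 0.733²)
= 1/√(0.462711) = 1.470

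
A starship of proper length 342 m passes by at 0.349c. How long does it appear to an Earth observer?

Proper length L₀ = 342 m
γ = 1/√(1 - 0.349²) = 1.067
L = L₀/γ = 342/1.067 = 320.5 m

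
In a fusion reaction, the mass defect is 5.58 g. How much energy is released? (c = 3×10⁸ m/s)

Convert mass defect: Δm = 5.58 g = 0.00558 kg
E = Δm·c² = 0.00558 × (3×10⁸)²
= 0.00558 × 9×10¹⁶ = 5.022×10¹⁴ J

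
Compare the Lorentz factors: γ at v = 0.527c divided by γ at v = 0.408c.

γ₁ = 1/√(1 - 0.527²) = 1.1767
γ₂ = 1/√(1 - 0.408²) = 1.0953
γ₁/γ₂ = 1.1767/1.0953 = 1.074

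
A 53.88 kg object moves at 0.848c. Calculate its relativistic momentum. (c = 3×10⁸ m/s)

γ = 1/√(1 - 0.848²) = 1.8868
v = 0.848 × 3×10⁸ = 2.544×10⁸ m/s
p = γmv = 1.8868 × 53.88 × 2.544×10⁸ = 2.586×10¹⁰ kg·m/s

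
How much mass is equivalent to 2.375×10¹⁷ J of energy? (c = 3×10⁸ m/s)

From E = mc², we get m = E/c²
c² = (3×10⁸)² = 9×10¹⁶ m²/s²
m = 2.375×10¹⁷ / 9×10¹⁶ = 2.639 kg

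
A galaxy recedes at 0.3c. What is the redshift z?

β = 0.3
(1+β)/(1-β) = 1.3/0.7 = 1.8571
√(1.8571) = 1.3628
z = 1.3628 - 1 = 0.3628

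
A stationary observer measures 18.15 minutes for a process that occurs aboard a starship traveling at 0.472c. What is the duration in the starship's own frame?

Dilated time Δt = 18.15 minutes
γ = 1/√(1 - 0.472²) = 1.1343
Δt₀ = Δt/γ = 18.15/1.1343 = 16.00 minutes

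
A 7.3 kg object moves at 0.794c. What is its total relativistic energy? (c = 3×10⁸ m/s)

γ = 1/√(1 - 0.794²) = 1.645
mc² = 7.3 × (3×10⁸)² = 6.570×10¹⁷ J
E = γmc² = 1.645 × 6.570×10¹⁷ = 1.081×10¹⁸ J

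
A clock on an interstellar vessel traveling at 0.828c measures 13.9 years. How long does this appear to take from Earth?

Proper time Δt₀ = 13.9 years
γ = 1/√(1 - 0.828²) = 1.7834
Δt = γΔt₀ = 1.7834 × 13.9 = 24.79 years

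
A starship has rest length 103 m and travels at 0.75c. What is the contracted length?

Proper length L₀ = 103 m
γ = 1/√(1 - 0.75²) = 1.5119
L = L₀/γ = 103/1.5119 = 68.13 m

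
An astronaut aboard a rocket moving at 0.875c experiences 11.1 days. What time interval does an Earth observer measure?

Proper time Δt₀ = 11.1 days
γ = 1/√(1 - 0.875²) = 2.066
Δt = γΔt₀ = 2.066 × 11.1 = 22.93 days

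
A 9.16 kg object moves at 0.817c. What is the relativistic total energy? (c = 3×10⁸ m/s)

γ = 1/√(1 - 0.817²) = 1.734
mc² = 9.16 × (3×10⁸)² = 8.244×10¹⁷ J
E = γmc² = 1.734 × 8.244×10¹⁷ = 1.430×10¹⁸ J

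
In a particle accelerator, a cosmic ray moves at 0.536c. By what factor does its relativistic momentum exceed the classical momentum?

p_rel = γmv, p_class = mv
Ratio = γ = 1/√(1 - 0.536²)
= 1/√(0.712704) = 1.185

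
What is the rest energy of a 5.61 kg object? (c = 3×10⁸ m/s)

c² = (3×10⁸)² = 9.000×10¹⁶ m²/s²
E₀ = mc² = 5.61 × 9.000×10¹⁶ = 5.049×10¹⁷ J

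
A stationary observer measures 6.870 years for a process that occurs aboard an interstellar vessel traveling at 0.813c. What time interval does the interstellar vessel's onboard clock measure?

Dilated time Δt = 6.870 years
γ = 1/√(1 - 0.813²) = 1.7174
Δt₀ = Δt/γ = 6.870/1.7174 = 4.000 years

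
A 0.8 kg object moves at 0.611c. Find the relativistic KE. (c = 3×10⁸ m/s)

γ = 1/√(1 - 0.611²) = 1.2632
γ - 1 = 0.2632
KE = (γ-1)mc² = 0.2632 × 0.8 × (3×10⁸)² = 1.895×10¹⁶ J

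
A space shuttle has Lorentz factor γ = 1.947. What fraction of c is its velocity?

From γ = 1/√(1 - v²/c²):
1/γ² = 1/1.947² = 0.2638
v²/c² = 1 - 0.2638 = 0.7362
v/c = √(0.7362) = 0.8580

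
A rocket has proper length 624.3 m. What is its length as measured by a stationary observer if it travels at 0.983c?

Proper length L₀ = 624.3 m
γ = 1/√(1 - 0.983²) = 5.446
L = L₀/γ = 624.3/5.446 = 114.6 m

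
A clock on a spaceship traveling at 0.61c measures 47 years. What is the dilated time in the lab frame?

Proper time Δt₀ = 47 years
γ = 1/√(1 - 0.61²) = 1.262
Δt = γΔt₀ = 1.262 × 47 = 59.31 years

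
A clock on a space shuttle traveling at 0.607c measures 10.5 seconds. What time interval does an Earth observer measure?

Proper time Δt₀ = 10.5 seconds
γ = 1/√(1 - 0.607²) = 1.258
Δt = γΔt₀ = 1.258 × 10.5 = 13.21 seconds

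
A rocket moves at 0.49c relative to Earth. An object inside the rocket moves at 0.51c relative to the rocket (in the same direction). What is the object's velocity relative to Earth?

u = (u' + v)/(1 + u'v/c²)
Numerator: 0.51 + 0.49 = 1
Denominator: 1 + 0.2499 = 1.2499
u = 1/1.2499 = 0.8001c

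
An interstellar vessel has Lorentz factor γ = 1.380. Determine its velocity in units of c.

From γ = 1/√(1 - v²/c²):
1/γ² = 1/1.380² = 0.5251
v²/c² = 1 - 0.5251 = 0.4749
v/c = √(0.4749) = 0.6891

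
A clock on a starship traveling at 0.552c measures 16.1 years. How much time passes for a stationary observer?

Proper time Δt₀ = 16.1 years
γ = 1/√(1 - 0.552²) = 1.1993
Δt = γΔt₀ = 1.1993 × 16.1 = 19.31 years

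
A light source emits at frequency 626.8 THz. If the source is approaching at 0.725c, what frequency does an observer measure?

β = v/c = 0.725
(1+β)/(1-β) = 1.725/0.275 = 6.273
Doppler factor = √(6.273) = 2.505
f_obs = 626.8 × 2.505 = 1570 THz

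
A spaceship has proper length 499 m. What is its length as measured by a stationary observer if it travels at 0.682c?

Proper length L₀ = 499 m
γ = 1/√(1 - 0.682²) = 1.36733
L = L₀/γ = 499/1.36733 = 364.9 m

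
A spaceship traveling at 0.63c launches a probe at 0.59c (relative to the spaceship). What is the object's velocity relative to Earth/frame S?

u = (u' + v)/(1 + u'v/c²)
Numerator: 0.59 + 0.63 = 1.22
Denominator: 1 + 0.3717 = 1.3717
u = 1.22/1.3717 = 0.8894c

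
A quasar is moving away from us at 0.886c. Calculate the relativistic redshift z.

β = 0.886
(1+β)/(1-β) = 1.886/0.114 = 16.54
√(16.54) = 4.067
z = 4.067 - 1 = 3.067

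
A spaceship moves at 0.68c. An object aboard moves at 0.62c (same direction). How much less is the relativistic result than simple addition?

Classical: u' + v = 0.62 + 0.68 = 1.3c
Relativistic: u = (0.62 + 0.68)/(1 + 0.4216) = 1.3/1.4216 = 0.9145c
Difference: 1.3 - 0.9145 = 0.3855c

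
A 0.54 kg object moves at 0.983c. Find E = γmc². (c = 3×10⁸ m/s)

γ = 1/√(1 - 0.983²) = 5.446
mc² = 0.54 × (3×10⁸)² = 4.860×10¹⁶ J
E = γmc² = 5.446 × 4.860×10¹⁶ = 2.647×10¹⁷ J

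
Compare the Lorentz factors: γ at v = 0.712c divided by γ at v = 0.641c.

γ₁ = 1/√(1 - 0.712²) = 1.424
γ₂ = 1/√(1 - 0.641²) = 1.303
γ₁/γ₂ = 1.424/1.303 = 1.093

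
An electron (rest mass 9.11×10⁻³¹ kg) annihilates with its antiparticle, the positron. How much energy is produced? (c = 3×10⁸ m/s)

Both particles have the same rest mass, so total mass = 2m
E = 2m·c² = 2 × 9.11×10⁻³¹ × (3×10⁸)²
= 2 × 9.11×10⁻³¹ × 9×10¹⁶
= 1.640×10⁻¹³ J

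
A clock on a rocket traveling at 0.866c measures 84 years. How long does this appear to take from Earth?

Proper time Δt₀ = 84 years
γ = 1/√(1 - 0.866²) = 2.000
Δt = γΔt₀ = 2.000 × 84 = 168.0 years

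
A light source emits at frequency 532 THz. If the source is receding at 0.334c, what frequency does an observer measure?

β = v/c = 0.334
(1-β)/(1+β) = 0.666/1.334 = 0.4993
Doppler factor = √(0.4993) = 0.7066
f_obs = 532 × 0.7066 = 375.9 THz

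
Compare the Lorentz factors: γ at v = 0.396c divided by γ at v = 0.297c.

γ₁ = 1/√(1 - 0.396²) = 1.089
γ₂ = 1/√(1 - 0.297²) = 1.047
γ₁/γ₂ = 1.089/1.047 = 1.040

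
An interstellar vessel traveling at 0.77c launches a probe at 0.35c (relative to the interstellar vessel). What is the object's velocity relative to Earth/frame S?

u = (u' + v)/(1 + u'v/c²)
Numerator: 0.35 + 0.77 = 1.12
Denominator: 1 + 0.2695 = 1.2695
u = 1.12/1.2695 = 0.8822c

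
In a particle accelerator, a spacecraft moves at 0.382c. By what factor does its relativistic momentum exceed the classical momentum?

p_rel = γmv, p_class = mv
Ratio = γ = 1/√(1 - 0.382²)
= 1/√(0.854076) = 1.082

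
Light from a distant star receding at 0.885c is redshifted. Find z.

β = 0.885
(1+β)/(1-β) = 1.885/0.115 = 16.391
√(16.391) = 4.049
z = 4.049 - 1 = 3.049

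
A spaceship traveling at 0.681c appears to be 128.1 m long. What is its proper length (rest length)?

Contracted length L = 128.1 m
γ = 1/√(1 - 0.681²) = 1.3656
L₀ = γL = 1.3656 × 128.1 = 174.9 m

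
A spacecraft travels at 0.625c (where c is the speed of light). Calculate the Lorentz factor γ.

v/c = 0.625, so (v/c)² = 0.390625
1 - (v/c)² = 0.609375
γ = 1/√(0.609375) = 1.281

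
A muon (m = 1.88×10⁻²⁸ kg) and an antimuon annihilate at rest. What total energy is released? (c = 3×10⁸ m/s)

Both particles have the same rest mass, so total mass = 2m
E = 2m·c² = 2 × 1.88×10⁻²⁸ × (3×10⁸)²
= 2 × 1.88×10⁻²⁸ × 9×10¹⁶
= 3.384×10⁻¹¹ J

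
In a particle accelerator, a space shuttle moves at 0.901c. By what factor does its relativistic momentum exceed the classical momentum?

p_rel = γmv, p_class = mv
Ratio = γ = 1/√(1 - 0.901²)
= 1/√(0.188199) = 2.305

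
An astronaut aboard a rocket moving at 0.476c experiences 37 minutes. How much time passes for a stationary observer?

Proper time Δt₀ = 37 minutes
γ = 1/√(1 - 0.476²) = 1.137
Δt = γΔt₀ = 1.137 × 37 = 42.07 minutes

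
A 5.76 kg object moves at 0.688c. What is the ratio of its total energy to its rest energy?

E = γmc², E₀ = mc²
E/E₀ = γ = 1/√(1 - 0.688²) = 1.378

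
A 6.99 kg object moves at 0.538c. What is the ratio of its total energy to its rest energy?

E = γmc², E₀ = mc²
E/E₀ = γ = 1/√(1 - 0.538²) = 1.186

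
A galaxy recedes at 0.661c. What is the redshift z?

β = 0.661
(1+β)/(1-β) = 1.661/0.339 = 4.900
√(4.900) = 2.214
z = 2.214 - 1 = 1.214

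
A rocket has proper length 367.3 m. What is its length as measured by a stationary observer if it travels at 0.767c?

Proper length L₀ = 367.3 m
γ = 1/√(1 - 0.767²) = 1.5585
L = L₀/γ = 367.3/1.5585 = 235.7 m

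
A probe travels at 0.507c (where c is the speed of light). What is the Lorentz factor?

v/c = 0.507, so (v/c)² = 0.257049
1 - (v/c)² = 0.742951
γ = 1/√(0.742951) = 1.160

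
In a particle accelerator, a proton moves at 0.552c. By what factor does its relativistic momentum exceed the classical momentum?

p_rel = γmv, p_class = mv
Ratio = γ = 1/√(1 - 0.552²)
= 1/√(0.695296) = 1.199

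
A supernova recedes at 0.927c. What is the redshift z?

β = 0.927
(1+β)/(1-β) = 1.927/0.073 = 26.40
√(26.40) = 5.138
z = 5.138 - 1 = 4.138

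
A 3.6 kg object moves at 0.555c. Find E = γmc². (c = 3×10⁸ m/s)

γ = 1/√(1 - 0.555²) = 1.2021
mc² = 3.6 × (3×10⁸)² = 3.240×10¹⁷ J
E = γmc² = 1.2021 × 3.240×10¹⁷ = 3.895×10¹⁷ J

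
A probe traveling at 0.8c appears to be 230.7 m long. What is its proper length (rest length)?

Contracted length L = 230.7 m
γ = 1/√(1 - 0.8²) = 1.6667
L₀ = γL = 1.6667 × 230.7 = 384.5 m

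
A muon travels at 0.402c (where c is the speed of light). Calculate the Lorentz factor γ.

v/c = 0.402, so (v/c)² = 0.161604
1 - (v/c)² = 0.838396
γ = 1/√(0.838396) = 1.092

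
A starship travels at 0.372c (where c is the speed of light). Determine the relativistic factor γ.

v/c = 0.372, so (v/c)² = 0.138384
1 - (v/c)² = 0.861616
γ = 1/√(0.861616) = 1.077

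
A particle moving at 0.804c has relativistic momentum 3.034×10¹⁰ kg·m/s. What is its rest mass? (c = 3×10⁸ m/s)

γ = 1/√(1 - 0.804²) = 1.6817
v = 0.804 × 3×10⁸ = 2.412×10⁸ m/s
m = p/(γv) = 3.034×10¹⁰/(1.6817 × 2.412×10⁸) = 74.80 kg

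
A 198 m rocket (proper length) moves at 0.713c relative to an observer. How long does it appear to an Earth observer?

Proper length L₀ = 198 m
γ = 1/√(1 - 0.713²) = 1.426
L = L₀/γ = 198/1.426 = 138.8 m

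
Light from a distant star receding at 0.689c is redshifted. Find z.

β = 0.689
(1+β)/(1-β) = 1.689/0.311 = 5.431
√(5.431) = 2.330
z = 2.330 - 1 = 1.330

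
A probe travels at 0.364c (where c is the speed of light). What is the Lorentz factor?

v/c = 0.364, so (v/c)² = 0.132496
1 - (v/c)² = 0.867504
γ = 1/√(0.867504) = 1.074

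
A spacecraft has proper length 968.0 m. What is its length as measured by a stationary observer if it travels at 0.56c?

Proper length L₀ = 968.0 m
γ = 1/√(1 - 0.56²) = 1.207
L = L₀/γ = 968.0/1.207 = 802.0 m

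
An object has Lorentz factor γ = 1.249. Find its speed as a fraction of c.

From γ = 1/√(1 - v²/c²):
1/γ² = 1/1.249² = 0.64103
v²/c² = 1 - 0.64103 = 0.35897
v/c = √(0.35897) = 0.5991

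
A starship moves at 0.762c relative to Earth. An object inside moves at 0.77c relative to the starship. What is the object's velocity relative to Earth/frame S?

u = (u' + v)/(1 + u'v/c²)
Numerator: 0.77 + 0.762 = 1.532
Denominator: 1 + 0.58674 = 1.58674
u = 1.532/1.58674 = 0.9655c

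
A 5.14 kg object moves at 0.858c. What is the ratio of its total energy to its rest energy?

E = γmc², E₀ = mc²
E/E₀ = γ = 1/√(1 - 0.858²) = 1.947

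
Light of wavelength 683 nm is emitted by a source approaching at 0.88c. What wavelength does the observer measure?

β = 0.88
Wavelength Doppler factor = √(0.12/1.88) = √(0.06383) = 0.25265
λ_obs = 683 × 0.25265 = 172.6 nm (blueshift)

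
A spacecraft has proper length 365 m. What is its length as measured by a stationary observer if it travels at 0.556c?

Proper length L₀ = 365 m
γ = 1/√(1 - 0.556²) = 1.203
L = L₀/γ = 365/1.203 = 303.4 m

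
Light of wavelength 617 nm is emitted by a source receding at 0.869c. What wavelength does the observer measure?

β = 0.869
Wavelength Doppler factor = √(1.869/0.131) = √(14.267) = 3.7772
λ_obs = 617 × 3.7772 = 2331 nm (redshift)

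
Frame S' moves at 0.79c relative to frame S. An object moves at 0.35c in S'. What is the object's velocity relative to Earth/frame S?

u = (u' + v)/(1 + u'v/c²)
Numerator: 0.35 + 0.79 = 1.14
Denominator: 1 + 0.2765 = 1.2765
u = 1.14/1.2765 = 0.8931c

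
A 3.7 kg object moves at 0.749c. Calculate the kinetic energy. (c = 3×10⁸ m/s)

γ = 1/√(1 - 0.749²) = 1.5093
γ - 1 = 0.5093
KE = (γ-1)mc² = 0.5093 × 3.7 × (3×10⁸)² = 1.696×10¹⁷ J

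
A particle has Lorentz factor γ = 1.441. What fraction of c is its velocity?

From γ = 1/√(1 - v²/c²):
1/γ² = 1/1.441² = 0.4816
v²/c² = 1 - 0.4816 = 0.5184
v/c = √(0.5184) = 0.7200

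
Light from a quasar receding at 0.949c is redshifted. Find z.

β = 0.949
(1+β)/(1-β) = 1.949/0.051 = 38.22
√(38.22) = 6.182
z = 6.182 - 1 = 5.182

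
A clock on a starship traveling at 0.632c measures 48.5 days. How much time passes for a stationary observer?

Proper time Δt₀ = 48.5 days
γ = 1/√(1 - 0.632²) = 1.2904
Δt = γΔt₀ = 1.2904 × 48.5 = 62.58 days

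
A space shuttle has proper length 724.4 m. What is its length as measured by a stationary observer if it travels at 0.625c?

Proper length L₀ = 724.4 m
γ = 1/√(1 - 0.625²) = 1.281
L = L₀/γ = 724.4/1.281 = 565.5 m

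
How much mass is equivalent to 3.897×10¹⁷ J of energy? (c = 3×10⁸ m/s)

From E = mc², we get m = E/c²
c² = (3×10⁸)² = 9×10¹⁶ m²/s²
m = 3.897×10¹⁷ / 9×10¹⁶ = 4.330 kg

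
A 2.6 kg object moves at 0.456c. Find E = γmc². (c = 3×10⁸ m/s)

γ = 1/√(1 - 0.456²) = 1.1236
mc² = 2.6 × (3×10⁸)² = 2.340×10¹⁷ J
E = γmc² = 1.1236 × 2.340×10¹⁷ = 2.629×10¹⁷ J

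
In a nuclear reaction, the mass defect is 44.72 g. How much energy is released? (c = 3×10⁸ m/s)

Convert mass defect: Δm = 44.72 g = 0.04472 kg
E = Δm·c² = 0.04472 × (3×10⁸)²
= 0.04472 × 9×10¹⁶ = 4.025×10¹⁵ J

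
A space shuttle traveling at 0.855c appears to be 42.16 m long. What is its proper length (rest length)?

Contracted length L = 42.16 m
γ = 1/√(1 - 0.855²) = 1.9282
L₀ = γL = 1.9282 × 42.16 = 81.29 m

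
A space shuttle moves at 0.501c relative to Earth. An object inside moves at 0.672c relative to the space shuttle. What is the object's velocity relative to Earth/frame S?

u = (u' + v)/(1 + u'v/c²)
Numerator: 0.672 + 0.501 = 1.173
Denominator: 1 + 0.336672 = 1.336672
u = 1.173/1.336672 = 0.8776c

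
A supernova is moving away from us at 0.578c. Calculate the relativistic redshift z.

β = 0.578
(1+β)/(1-β) = 1.578/0.422 = 3.7393
√(3.7393) = 1.9337
z = 1.9337 - 1 = 0.9337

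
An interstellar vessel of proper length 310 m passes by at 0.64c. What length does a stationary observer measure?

Proper length L₀ = 310 m
γ = 1/√(1 - 0.64²) = 1.3014
L = L₀/γ = 310/1.3014 = 238.2 m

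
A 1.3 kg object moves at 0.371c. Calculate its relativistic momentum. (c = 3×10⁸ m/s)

γ = 1/√(1 - 0.371²) = 1.077
v = 0.371 × 3×10⁸ = 1.113×10⁸ m/s
p = γmv = 1.077 × 1.3 × 1.113×10⁸ = 1.558×10⁸ kg·m/s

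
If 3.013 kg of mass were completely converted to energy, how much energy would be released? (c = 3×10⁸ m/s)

Using E = mc²:
c² = (3×10⁸)² = 9×10¹⁶ m²/s²
E = 3.013 × 9×10¹⁶ = 2.712×10¹⁷ J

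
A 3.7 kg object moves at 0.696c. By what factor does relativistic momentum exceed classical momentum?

p_rel = γmv, p_class = mv
Ratio = γ = 1/√(1 - 0.696²) = 1.393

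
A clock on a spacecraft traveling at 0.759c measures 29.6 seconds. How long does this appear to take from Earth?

Proper time Δt₀ = 29.6 seconds
γ = 1/√(1 - 0.759²) = 1.5359
Δt = γΔt₀ = 1.5359 × 29.6 = 45.46 seconds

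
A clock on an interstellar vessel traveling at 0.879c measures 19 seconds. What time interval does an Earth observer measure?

Proper time Δt₀ = 19 seconds
γ = 1/√(1 - 0.879²) = 2.0972
Δt = γΔt₀ = 2.0972 × 19 = 39.85 seconds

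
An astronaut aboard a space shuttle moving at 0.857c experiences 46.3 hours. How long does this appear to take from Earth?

Proper time Δt₀ = 46.3 hours
γ = 1/√(1 - 0.857²) = 1.9406
Δt = γΔt₀ = 1.9406 × 46.3 = 89.85 hours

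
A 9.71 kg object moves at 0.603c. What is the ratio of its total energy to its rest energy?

E = γmc², E₀ = mc²
E/E₀ = γ = 1/√(1 - 0.603²) = 1.254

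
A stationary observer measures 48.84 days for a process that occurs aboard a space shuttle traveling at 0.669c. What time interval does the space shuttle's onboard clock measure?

Dilated time Δt = 48.84 days
γ = 1/√(1 - 0.669²) = 1.3454
Δt₀ = Δt/γ = 48.84/1.3454 = 36.30 days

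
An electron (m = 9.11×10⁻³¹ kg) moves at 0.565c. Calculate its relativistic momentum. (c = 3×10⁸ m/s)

γ = 1/√(1 - 0.565²) = 1.21199
v = 0.565 × 3×10⁸ = 1.695×10⁸ m/s
p = γmv = 1.21199 × 9.11×10⁻³¹ × 1.695×10⁸ = 1.871×10⁻²² kg·m/s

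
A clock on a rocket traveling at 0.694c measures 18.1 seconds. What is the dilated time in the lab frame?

Proper time Δt₀ = 18.1 seconds
γ = 1/√(1 - 0.694²) = 1.389
Δt = γΔt₀ = 1.389 × 18.1 = 25.14 seconds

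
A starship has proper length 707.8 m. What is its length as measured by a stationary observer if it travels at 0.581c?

Proper length L₀ = 707.8 m
γ = 1/√(1 - 0.581²) = 1.2286
L = L₀/γ = 707.8/1.2286 = 576.1 m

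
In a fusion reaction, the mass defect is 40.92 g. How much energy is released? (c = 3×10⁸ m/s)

Convert mass defect: Δm = 40.92 g = 0.04092 kg
E = Δm·c² = 0.04092 × (3×10⁸)²
= 0.04092 × 9×10¹⁶ = 3.683×10¹⁵ J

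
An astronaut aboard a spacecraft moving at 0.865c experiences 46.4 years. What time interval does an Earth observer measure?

Proper time Δt₀ = 46.4 years
γ = 1/√(1 - 0.865²) = 1.9929
Δt = γΔt₀ = 1.9929 × 46.4 = 92.47 years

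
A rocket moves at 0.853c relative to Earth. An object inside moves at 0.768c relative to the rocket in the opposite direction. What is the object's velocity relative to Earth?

Object's velocity in rocket frame is u' = -0.768c
u = (u' + v)/(1 + u'v/c²) = (v - 0.768)/(1 - 0.768·v/c²)
Numerator: 0.853 - 0.768 = 0.085
Denominator: 1 - 0.655104 = 0.344896
u = 0.085/0.344896 = 0.2465c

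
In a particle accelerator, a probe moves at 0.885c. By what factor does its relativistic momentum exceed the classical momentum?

p_rel = γmv, p_class = mv
Ratio = γ = 1/√(1 - 0.885²)
= 1/√(0.216775) = 2.148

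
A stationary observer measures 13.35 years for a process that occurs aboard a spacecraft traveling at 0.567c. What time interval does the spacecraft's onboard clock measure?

Dilated time Δt = 13.35 years
γ = 1/√(1 - 0.567²) = 1.214
Δt₀ = Δt/γ = 13.35/1.214 = 11.00 years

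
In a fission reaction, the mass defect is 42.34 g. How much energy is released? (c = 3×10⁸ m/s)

Convert mass defect: Δm = 42.34 g = 0.04234 kg
E = Δm·c² = 0.04234 × (3×10⁸)²
= 0.04234 × 9×10¹⁶ = 3.811×10¹⁵ J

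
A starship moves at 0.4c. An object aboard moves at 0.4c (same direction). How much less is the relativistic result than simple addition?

Classical: u' + v = 0.4 + 0.4 = 0.8c
Relativistic: u = (0.4 + 0.4)/(1 + 0.16) = 0.8/1.16 = 0.6897c
Difference: 0.8 - 0.6897 = 0.1103c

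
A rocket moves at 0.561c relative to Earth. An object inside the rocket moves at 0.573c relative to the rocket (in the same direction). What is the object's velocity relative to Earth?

u = (u' + v)/(1 + u'v/c²)
Numerator: 0.573 + 0.561 = 1.134
Denominator: 1 + 0.321453 = 1.321453
u = 1.134/1.321453 = 0.8581c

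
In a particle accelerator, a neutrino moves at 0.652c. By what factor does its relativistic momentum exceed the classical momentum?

p_rel = γmv, p_class = mv
Ratio = γ = 1/√(1 - 0.652²)
= 1/√(0.574896) = 1.319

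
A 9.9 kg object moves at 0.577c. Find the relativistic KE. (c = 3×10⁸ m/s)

γ = 1/√(1 - 0.577²) = 1.2244
γ - 1 = 0.2244
KE = (γ-1)mc² = 0.2244 × 9.9 × (3×10⁸)² = 1.999×10¹⁷ J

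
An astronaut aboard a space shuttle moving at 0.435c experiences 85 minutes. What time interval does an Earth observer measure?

Proper time Δt₀ = 85 minutes
γ = 1/√(1 - 0.435²) = 1.1106
Δt = γΔt₀ = 1.1106 × 85 = 94.40 minutes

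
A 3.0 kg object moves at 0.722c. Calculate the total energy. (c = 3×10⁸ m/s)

γ = 1/√(1 - 0.722²) = 1.445
mc² = 3.0 × (3×10⁸)² = 2.700×10¹⁷ J
E = γmc² = 1.445 × 2.700×10¹⁷ = 3.902×10¹⁷ J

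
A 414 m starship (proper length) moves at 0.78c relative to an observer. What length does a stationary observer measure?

Proper length L₀ = 414 m
γ = 1/√(1 - 0.78²) = 1.598
L = L₀/γ = 414/1.598 = 259.1 m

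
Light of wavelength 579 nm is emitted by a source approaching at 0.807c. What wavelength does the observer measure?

β = 0.807
Wavelength Doppler factor = √(0.193/1.807) = √(0.1068) = 0.3268
λ_obs = 579 × 0.3268 = 189.2 nm (blueshift)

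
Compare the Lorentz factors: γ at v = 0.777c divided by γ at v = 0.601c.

γ₁ = 1/√(1 - 0.777²) = 1.589
γ₂ = 1/√(1 - 0.601²) = 1.251
γ₁/γ₂ = 1.589/1.251 = 1.270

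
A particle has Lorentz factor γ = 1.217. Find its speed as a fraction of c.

From γ = 1/√(1 - v²/c²):
1/γ² = 1/1.217² = 0.6752
v²/c² = 1 - 0.6752 = 0.3248
v/c = √(0.3248) = 0.5699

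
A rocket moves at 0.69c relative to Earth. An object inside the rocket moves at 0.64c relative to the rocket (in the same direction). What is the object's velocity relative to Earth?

u = (u' + v)/(1 + u'v/c²)
Numerator: 0.64 + 0.69 = 1.33
Denominator: 1 + 0.4416 = 1.4416
u = 1.33/1.4416 = 0.9226c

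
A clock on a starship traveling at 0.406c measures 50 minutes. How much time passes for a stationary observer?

Proper time Δt₀ = 50 minutes
γ = 1/√(1 - 0.406²) = 1.0942
Δt = γΔt₀ = 1.0942 × 50 = 54.71 minutes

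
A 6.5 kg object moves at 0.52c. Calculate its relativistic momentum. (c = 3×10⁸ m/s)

γ = 1/√(1 - 0.52²) = 1.171
v = 0.52 × 3×10⁸ = 1.560×10⁸ m/s
p = γmv = 1.171 × 6.5 × 1.560×10⁸ = 1.187×10⁹ kg·m/s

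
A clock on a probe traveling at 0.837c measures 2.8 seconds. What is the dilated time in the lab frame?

Proper time Δt₀ = 2.8 seconds
γ = 1/√(1 - 0.837²) = 1.8275
Δt = γΔt₀ = 1.8275 × 2.8 = 5.117 seconds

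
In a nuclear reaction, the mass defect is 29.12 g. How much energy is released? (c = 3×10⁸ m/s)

Convert mass defect: Δm = 29.12 g = 0.02912 kg
E = Δm·c² = 0.02912 × (3×10⁸)²
= 0.02912 × 9×10¹⁶ = 2.621×10¹⁵ J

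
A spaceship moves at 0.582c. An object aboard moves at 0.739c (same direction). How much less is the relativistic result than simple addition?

Classical: u' + v = 0.739 + 0.582 = 1.321c
Relativistic: u = (0.739 + 0.582)/(1 + 0.430098) = 1.321/1.430098 = 0.9237c
Difference: 1.321 - 0.9237 = 0.3973c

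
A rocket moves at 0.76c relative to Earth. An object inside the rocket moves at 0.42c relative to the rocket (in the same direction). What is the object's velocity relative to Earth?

u = (u' + v)/(1 + u'v/c²)
Numerator: 0.42 + 0.76 = 1.18
Denominator: 1 + 0.3192 = 1.3192
u = 1.18/1.3192 = 0.8945c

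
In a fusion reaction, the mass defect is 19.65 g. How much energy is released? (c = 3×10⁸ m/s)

Convert mass defect: Δm = 19.65 g = 0.01965 kg
E = Δm·c² = 0.01965 × (3×10⁸)²
= 0.01965 × 9×10¹⁶ = 1.769×10¹⁵ J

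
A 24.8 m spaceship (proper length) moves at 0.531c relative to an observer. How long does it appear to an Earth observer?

Proper length L₀ = 24.8 m
γ = 1/√(1 - 0.531²) = 1.18012
L = L₀/γ = 24.8/1.18012 = 21.01 m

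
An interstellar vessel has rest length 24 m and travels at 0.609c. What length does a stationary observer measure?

Proper length L₀ = 24 m
γ = 1/√(1 - 0.609²) = 1.2608
L = L₀/γ = 24/1.2608 = 19.04 m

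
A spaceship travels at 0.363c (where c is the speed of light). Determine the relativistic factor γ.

v/c = 0.363, so (v/c)² = 0.131769
1 - (v/c)² = 0.868231
γ = 1/√(0.868231) = 1.073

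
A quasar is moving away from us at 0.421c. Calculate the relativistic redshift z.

β = 0.421
(1+β)/(1-β) = 1.421/0.579 = 2.4542
√(2.4542) = 1.5666
z = 1.5666 - 1 = 0.5666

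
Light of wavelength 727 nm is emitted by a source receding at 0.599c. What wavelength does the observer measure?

β = 0.599
Wavelength Doppler factor = √(1.599/0.401) = √(3.988) = 1.997
λ_obs = 727 × 1.997 = 1452 nm (redshift)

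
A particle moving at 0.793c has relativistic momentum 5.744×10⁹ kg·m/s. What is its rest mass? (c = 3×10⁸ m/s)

γ = 1/√(1 - 0.793²) = 1.641
v = 0.793 × 3×10⁸ = 2.379×10⁸ m/s
m = p/(γv) = 5.744×10⁹/(1.641 × 2.379×10⁸) = 14.71 kg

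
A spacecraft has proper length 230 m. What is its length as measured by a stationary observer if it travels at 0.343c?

Proper length L₀ = 230 m
γ = 1/√(1 - 0.343²) = 1.065
L = L₀/γ = 230/1.065 = 216.0 m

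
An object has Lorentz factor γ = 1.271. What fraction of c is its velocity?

From γ = 1/√(1 - v²/c²):
1/γ² = 1/1.271² = 0.61903
v²/c² = 1 - 0.61903 = 0.38097
v/c = √(0.38097) = 0.6172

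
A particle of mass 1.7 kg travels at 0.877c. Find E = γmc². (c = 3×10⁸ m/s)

γ = 1/√(1 - 0.877²) = 2.081
mc² = 1.7 × (3×10⁸)² = 1.530×10¹⁷ J
E = γmc² = 2.081 × 1.530×10¹⁷ = 3.184×10¹⁷ J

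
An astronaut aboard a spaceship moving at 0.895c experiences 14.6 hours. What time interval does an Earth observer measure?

Proper time Δt₀ = 14.6 hours
γ = 1/√(1 - 0.895²) = 2.242
Δt = γΔt₀ = 2.242 × 14.6 = 32.73 hours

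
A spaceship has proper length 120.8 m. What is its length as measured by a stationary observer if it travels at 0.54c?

Proper length L₀ = 120.8 m
γ = 1/√(1 - 0.54²) = 1.188
L = L₀/γ = 120.8/1.188 = 101.7 m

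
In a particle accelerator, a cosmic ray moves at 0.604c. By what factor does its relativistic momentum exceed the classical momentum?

p_rel = γmv, p_class = mv
Ratio = γ = 1/√(1 - 0.604²)
= 1/√(0.635184) = 1.255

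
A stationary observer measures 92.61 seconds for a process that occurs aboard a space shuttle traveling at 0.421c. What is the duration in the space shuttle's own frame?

Dilated time Δt = 92.61 seconds
γ = 1/√(1 - 0.421²) = 1.1025
Δt₀ = Δt/γ = 92.61/1.1025 = 84.00 seconds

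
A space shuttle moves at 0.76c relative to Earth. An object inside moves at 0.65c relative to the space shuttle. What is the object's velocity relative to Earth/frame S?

u = (u' + v)/(1 + u'v/c²)
Numerator: 0.65 + 0.76 = 1.41
Denominator: 1 + 0.494 = 1.494
u = 1.41/1.494 = 0.9438c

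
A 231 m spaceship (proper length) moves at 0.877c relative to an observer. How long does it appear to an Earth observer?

Proper length L₀ = 231 m
γ = 1/√(1 - 0.877²) = 2.081
L = L₀/γ = 231/2.081 = 111.0 m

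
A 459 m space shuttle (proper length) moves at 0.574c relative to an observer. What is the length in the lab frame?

Proper length L₀ = 459 m
γ = 1/√(1 - 0.574²) = 1.221
L = L₀/γ = 459/1.221 = 375.9 m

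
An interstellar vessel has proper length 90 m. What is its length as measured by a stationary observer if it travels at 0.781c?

Proper length L₀ = 90 m
γ = 1/√(1 - 0.781²) = 1.601
L = L₀/γ = 90/1.601 = 56.21 m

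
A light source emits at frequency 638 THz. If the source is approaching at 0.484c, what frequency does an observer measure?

β = v/c = 0.484
(1+β)/(1-β) = 1.484/0.516 = 2.876
Doppler factor = √(2.876) = 1.696
f_obs = 638 × 1.696 = 1082 THz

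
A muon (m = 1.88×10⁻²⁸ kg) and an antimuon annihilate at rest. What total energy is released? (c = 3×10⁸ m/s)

Both particles have the same rest mass, so total mass = 2m
E = 2m·c² = 2 × 1.88×10⁻²⁸ × (3×10⁸)²
= 2 × 1.88×10⁻²⁸ × 9×10¹⁶
= 3.384×10⁻¹¹ J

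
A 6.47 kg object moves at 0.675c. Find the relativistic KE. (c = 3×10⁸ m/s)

γ = 1/√(1 - 0.675²) = 1.3553
γ - 1 = 0.3553
KE = (γ-1)mc² = 0.3553 × 6.47 × (3×10⁸)² = 2.069×10¹⁷ J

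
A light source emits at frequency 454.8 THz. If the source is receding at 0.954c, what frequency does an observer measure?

β = v/c = 0.954
(1-β)/(1+β) = 0.046/1.954 = 0.02354
Doppler factor = √(0.02354) = 0.15343
f_obs = 454.8 × 0.15343 = 69.78 THz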